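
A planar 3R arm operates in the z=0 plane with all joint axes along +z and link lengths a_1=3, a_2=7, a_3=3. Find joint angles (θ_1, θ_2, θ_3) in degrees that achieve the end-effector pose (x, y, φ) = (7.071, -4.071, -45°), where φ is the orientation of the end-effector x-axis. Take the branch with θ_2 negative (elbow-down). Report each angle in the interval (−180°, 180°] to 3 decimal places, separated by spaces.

wrist centre = target − a_3·(cos φ, sin φ) = (4.9497, -1.9497)
cos θ_2 = (28.3006−3²−7²)/(2·3·7) = -0.7071; θ_2 = -135.0018° (elbow-down)
β = atan2(-1.9497,4.9497) = -21.4995°; ψ = atan2(-4.9496,-1.9499) = -111.5021°
θ_1 = β − ψ = 90.0026°
θ_3 = φ − θ_1 − θ_2 = -0.0008° (wrapped to (-180°,180°])

90.003 -135.002 -0.001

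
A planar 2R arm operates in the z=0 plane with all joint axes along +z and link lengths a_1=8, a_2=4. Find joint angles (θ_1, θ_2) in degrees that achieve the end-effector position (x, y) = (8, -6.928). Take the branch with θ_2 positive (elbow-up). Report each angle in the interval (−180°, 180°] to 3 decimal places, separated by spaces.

cos θ_2 = (111.9972−8²−4²)/(2·8·4) = 0.5000; θ_2 = 60.0029° (elbow-up)
β = atan2(-6.9280,8.0000) = -40.8926°; ψ = atan2(3.4642,9.9998) = 19.1074°
θ_1 = β − ψ = -60.0000°

-60.000 60.003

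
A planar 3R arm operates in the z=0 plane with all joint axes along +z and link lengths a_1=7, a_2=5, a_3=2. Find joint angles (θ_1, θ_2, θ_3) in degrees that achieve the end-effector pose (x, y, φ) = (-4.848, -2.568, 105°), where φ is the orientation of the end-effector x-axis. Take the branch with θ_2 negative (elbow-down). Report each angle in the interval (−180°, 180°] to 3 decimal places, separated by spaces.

-90.003 -119.999 -44.998

wrist centre = target − a_3·(cos φ, sin φ) = (-4.3304, -4.4999)
cos θ_2 = (39.0007−7²−5²)/(2·7·5) = -0.5000; θ_2 = -119.9993° (elbow-down)
β = atan2(-4.4999,-4.3304) = -133.9004°; ψ = atan2(-4.3302,4.5000) = -43.8978°
θ_1 = β − ψ = -90.0026°
θ_3 = φ − θ_1 − θ_2 = -44.9980° (wrapped to (-180°,180°])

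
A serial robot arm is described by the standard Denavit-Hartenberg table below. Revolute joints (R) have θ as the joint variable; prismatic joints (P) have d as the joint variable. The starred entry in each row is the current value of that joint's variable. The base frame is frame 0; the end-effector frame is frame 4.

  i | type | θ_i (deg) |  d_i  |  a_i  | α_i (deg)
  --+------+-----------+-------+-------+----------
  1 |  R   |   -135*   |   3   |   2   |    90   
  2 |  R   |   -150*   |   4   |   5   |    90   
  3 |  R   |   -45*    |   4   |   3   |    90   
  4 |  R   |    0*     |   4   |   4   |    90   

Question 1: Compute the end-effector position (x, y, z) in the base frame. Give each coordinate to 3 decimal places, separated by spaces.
after link 1: o_1 = (-1.4142, -1.4142, 3.0000)
after link 2: o_2 = (-1.1808, 4.4761, 0.5000)
after link 3: o_3 = (3.0325, 5.6893, 2.9034)
after link 4: o_4 = (7.0325, 1.6893, 2.9034)

7.032 1.689 2.903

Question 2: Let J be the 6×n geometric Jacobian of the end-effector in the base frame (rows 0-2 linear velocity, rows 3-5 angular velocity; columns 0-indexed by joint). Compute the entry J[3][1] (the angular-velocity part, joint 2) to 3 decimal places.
axis z_1 = (-0.7071,0.7071,0.0000); lever o_n−o_1 = (8.4467,3.1035,-0.0966)
cross product → J_v[:, 1] = (-0.0683,-0.0683,-8.1672)
J_ω[:, 1] = z_1
entry J[3][1] = -0.7071

-0.707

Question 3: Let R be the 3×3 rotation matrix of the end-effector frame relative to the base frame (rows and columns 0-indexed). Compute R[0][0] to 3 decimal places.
End-effector x-axis (col 0 of R) = (0.9330,-0.0670,-0.3536)
R[0][0] = 0.9330

0.933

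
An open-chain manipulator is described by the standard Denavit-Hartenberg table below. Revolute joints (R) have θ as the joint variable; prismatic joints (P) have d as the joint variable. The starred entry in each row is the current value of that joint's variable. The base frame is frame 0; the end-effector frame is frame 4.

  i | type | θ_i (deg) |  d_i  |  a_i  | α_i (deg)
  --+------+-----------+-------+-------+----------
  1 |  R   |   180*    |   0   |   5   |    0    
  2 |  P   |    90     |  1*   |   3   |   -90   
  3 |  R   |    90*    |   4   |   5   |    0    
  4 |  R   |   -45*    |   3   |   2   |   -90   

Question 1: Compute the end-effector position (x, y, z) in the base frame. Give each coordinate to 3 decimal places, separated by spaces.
2.000 -4.414 -5.414

after link 1: o_1 = (-5.0000, 0.0000, 0.0000)
after link 2: o_2 = (-5.0000, -3.0000, 1.0000)
after link 3: o_3 = (-1.0000, -3.0000, -4.0000)
after link 4: o_4 = (2.0000, -4.4142, -5.4142)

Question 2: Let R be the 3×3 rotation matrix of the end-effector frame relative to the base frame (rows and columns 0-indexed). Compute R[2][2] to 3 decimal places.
End-effector z-axis (col 2 of R) = (0.0000,0.7071,-0.7071)
R[2][2] = -0.7071

-0.707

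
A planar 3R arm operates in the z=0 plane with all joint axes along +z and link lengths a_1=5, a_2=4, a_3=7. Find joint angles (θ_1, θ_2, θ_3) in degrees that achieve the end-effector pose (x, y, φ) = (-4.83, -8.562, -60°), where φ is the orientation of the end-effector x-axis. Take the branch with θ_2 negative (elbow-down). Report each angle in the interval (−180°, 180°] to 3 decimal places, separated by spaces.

-149.997 -30.009 120.006

wrist centre = target − a_3·(cos φ, sin φ) = (-8.3300, -2.4998)
cos θ_2 = (75.6380−5²−4²)/(2·5·4) = 0.8660; θ_2 = -30.0086° (elbow-down)
β = atan2(-2.4998,-8.3300) = -163.2956°; ψ = atan2(-2.0005,8.4638) = -13.2985°
θ_1 = β − ψ = -149.9971°
θ_3 = φ − θ_1 − θ_2 = 120.0057° (wrapped to (-180°,180°])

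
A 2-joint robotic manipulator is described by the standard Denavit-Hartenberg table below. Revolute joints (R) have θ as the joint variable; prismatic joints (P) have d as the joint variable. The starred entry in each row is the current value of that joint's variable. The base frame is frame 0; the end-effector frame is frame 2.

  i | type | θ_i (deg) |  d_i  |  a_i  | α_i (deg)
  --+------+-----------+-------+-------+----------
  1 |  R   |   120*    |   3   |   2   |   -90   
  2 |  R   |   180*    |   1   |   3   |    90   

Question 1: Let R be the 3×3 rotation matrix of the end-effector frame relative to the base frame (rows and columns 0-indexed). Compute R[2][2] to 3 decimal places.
-1.000

End-effector z-axis (col 2 of R) = (-0.0000,0.0000,-1.0000)
R[2][2] = -1.0000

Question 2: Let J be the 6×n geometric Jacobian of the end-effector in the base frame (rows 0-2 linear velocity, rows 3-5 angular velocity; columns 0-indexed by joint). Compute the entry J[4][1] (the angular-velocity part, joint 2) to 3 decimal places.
-0.500

axis z_1 = (-0.8660,-0.5000,0.0000); lever o_n−o_1 = (0.6340,-3.0981,-0.0000)
cross product → J_v[:, 1] = (0.0000,-0.0000,3.0000)
J_ω[:, 1] = z_1
entry J[4][1] = -0.5000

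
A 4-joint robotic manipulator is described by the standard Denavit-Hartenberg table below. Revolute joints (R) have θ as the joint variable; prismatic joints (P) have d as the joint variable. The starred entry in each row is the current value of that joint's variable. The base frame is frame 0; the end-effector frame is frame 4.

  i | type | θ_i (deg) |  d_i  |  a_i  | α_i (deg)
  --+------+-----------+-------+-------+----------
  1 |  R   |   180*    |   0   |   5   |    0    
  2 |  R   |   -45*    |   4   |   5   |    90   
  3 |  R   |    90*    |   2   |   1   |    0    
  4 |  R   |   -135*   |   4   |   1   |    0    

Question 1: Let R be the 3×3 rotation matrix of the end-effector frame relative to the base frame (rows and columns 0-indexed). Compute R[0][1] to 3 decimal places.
End-effector y-axis (col 1 of R) = (-0.5000,0.5000,0.7071)
R[0][1] = -0.5000

-0.500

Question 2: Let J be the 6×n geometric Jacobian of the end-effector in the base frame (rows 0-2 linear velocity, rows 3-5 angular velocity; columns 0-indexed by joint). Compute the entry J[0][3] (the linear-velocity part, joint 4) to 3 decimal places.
axis z_3 = (0.7071,0.7071,0.0000); lever o_n−o_3 = (2.3284,3.3284,-0.7071)
cross product → J_v[:, 3] = (-0.5000,0.5000,0.7071)
J_ω[:, 3] = z_3
entry J[0][3] = -0.5000

-0.500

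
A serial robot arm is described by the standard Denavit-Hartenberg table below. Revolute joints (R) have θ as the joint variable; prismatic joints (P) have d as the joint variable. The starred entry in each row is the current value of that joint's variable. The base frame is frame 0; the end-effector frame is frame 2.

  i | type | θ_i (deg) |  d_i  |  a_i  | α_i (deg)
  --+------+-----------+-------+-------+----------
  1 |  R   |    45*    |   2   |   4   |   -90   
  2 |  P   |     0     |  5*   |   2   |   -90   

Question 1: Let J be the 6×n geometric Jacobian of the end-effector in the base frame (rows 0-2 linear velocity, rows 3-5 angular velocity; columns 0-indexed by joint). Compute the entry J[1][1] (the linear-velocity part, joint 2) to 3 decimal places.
prismatic axis z_1 = (-0.7071,0.7071,0.0000)
J_v[:, 1] = z_1; J_ω[:, 1] = (0,0,0)
entry J[1][1] = 0.7071

0.707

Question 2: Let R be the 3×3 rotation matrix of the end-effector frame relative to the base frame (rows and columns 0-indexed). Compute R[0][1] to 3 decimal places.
End-effector y-axis (col 1 of R) = (0.7071,-0.7071,-0.0000)
R[0][1] = 0.7071

0.707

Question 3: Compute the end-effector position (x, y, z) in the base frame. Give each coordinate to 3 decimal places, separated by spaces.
0.707 7.778 2.000

after link 1: o_1 = (2.8284, 2.8284, 2.0000)
after link 2: o_2 = (0.7071, 7.7782, 2.0000)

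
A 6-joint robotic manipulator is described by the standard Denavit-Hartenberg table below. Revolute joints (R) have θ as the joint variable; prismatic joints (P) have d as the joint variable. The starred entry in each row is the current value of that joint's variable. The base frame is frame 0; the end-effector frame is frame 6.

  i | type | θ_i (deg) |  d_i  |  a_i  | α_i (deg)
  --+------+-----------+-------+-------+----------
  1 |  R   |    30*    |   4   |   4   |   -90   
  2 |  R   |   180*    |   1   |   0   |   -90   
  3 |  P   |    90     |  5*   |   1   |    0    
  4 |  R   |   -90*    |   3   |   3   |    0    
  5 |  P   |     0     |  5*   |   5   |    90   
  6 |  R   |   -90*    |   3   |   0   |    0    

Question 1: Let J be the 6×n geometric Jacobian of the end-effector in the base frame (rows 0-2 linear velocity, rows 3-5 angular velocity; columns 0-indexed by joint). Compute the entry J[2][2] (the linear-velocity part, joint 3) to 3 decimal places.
1.000

prismatic axis z_2 = (-0.0000,-0.0000,1.0000)
J_v[:, 2] = z_2; J_ω[:, 2] = (0,0,0)
entry J[2][2] = 1.0000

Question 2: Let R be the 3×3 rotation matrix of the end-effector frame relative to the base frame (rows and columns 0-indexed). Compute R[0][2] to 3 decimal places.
-0.500

End-effector z-axis (col 2 of R) = (-0.5000,0.8660,0.0000)
R[0][2] = -0.5000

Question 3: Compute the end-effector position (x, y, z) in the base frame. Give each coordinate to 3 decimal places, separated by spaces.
after link 1: o_1 = (3.4641, 2.0000, 4.0000)
after link 2: o_2 = (2.9641, 2.8660, 4.0000)
after link 3: o_3 = (3.4641, 2.0000, 9.0000)
after link 4: o_4 = (0.8660, 0.5000, 12.0000)
after link 5: o_5 = (-3.4641, -2.0000, 17.0000)
after link 6: o_6 = (-4.9641, 0.5981, 17.0000)

-4.964 0.598 17.000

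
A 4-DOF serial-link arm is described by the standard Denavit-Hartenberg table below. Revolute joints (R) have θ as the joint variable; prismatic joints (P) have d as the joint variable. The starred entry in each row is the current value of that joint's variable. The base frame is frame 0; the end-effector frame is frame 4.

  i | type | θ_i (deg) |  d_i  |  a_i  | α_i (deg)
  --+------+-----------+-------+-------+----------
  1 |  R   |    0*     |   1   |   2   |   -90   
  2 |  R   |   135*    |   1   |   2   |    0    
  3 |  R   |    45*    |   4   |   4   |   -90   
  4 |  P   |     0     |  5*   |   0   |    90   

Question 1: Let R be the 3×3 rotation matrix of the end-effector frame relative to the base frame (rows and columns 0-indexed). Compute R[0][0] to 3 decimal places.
-1.000

End-effector x-axis (col 0 of R) = (-1.0000,0.0000,-0.0000)
R[0][0] = -1.0000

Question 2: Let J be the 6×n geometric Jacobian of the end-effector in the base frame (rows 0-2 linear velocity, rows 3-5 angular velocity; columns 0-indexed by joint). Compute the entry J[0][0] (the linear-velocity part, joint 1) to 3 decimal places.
-5.000

axis z_0 = ẑ; lever o_n−o_0 = (-3.4142,5.0000,4.5858)
cross product → J_v[:, 0] = (-5.0000,-3.4142,0.0000)
J_ω[:, 0] = z_0
entry J[0][0] = -5.0000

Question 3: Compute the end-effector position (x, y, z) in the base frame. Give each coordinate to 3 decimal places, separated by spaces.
after link 1: o_1 = (2.0000, 0.0000, 1.0000)
after link 2: o_2 = (0.5858, 1.0000, -0.4142)
after link 3: o_3 = (-3.4142, 5.0000, -0.4142)
after link 4: o_4 = (-3.4142, 5.0000, 4.5858)

-3.414 5.000 4.586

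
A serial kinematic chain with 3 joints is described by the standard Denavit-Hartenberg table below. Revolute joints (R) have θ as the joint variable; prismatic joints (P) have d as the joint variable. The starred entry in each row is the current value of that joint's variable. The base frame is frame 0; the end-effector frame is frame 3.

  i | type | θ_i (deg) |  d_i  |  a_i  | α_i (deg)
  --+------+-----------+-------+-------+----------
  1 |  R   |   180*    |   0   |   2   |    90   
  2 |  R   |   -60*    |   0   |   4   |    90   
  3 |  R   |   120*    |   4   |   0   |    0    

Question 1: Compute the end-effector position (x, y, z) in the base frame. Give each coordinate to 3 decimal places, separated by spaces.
after link 1: o_1 = (-2.0000, 0.0000, 0.0000)
after link 2: o_2 = (-4.0000, 0.0000, -3.4641)
after link 3: o_3 = (-0.5359, 0.0000, -5.4641)

-0.536 0.000 -5.464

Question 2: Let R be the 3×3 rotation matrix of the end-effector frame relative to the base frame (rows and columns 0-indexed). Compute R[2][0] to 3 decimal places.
End-effector x-axis (col 0 of R) = (0.2500,0.8660,0.4330)
R[2][0] = 0.4330

0.433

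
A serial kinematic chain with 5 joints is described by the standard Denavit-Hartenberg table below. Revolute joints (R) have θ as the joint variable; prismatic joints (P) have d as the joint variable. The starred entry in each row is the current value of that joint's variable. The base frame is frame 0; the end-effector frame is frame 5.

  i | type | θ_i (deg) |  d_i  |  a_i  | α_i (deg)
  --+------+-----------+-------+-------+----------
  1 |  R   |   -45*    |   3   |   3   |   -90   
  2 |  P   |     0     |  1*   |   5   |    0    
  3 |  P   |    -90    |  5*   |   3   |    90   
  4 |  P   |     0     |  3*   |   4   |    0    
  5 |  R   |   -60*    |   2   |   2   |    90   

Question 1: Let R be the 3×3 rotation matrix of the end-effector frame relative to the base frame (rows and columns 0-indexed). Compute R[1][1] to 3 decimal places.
0.707

End-effector y-axis (col 1 of R) = (-0.7071,0.7071,0.0000)
R[1][1] = 0.7071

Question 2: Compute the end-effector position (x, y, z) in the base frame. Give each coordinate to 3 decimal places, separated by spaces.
5.139 0.897 11.000

after link 1: o_1 = (2.1213, -2.1213, 3.0000)
after link 2: o_2 = (6.3640, -4.9497, 3.0000)
after link 3: o_3 = (9.8995, -1.4142, 6.0000)
after link 4: o_4 = (7.7782, 0.7071, 10.0000)
after link 5: o_5 = (5.1392, 0.8966, 11.0000)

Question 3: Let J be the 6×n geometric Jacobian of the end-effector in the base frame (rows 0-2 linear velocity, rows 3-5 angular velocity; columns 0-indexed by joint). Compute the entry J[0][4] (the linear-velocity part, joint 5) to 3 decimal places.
axis z_4 = (-0.7071,0.7071,0.0000); lever o_n−o_4 = (-2.6390,0.1895,1.0000)
cross product → J_v[:, 4] = (0.7071,0.7071,1.7321)
J_ω[:, 4] = z_4
entry J[0][4] = 0.7071

0.707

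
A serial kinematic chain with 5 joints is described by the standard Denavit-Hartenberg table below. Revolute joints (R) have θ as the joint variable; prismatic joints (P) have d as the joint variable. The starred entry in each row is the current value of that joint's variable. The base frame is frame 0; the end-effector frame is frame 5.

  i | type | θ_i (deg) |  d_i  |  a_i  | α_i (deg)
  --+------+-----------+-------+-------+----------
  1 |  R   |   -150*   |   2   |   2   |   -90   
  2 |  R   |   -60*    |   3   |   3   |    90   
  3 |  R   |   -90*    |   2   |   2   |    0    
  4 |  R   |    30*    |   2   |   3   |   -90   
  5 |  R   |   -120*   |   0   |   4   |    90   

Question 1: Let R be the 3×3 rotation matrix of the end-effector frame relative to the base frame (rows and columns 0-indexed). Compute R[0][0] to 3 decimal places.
0.974

End-effector x-axis (col 0 of R) = (0.9743,0.0625,0.2165)
R[0][0] = 0.9743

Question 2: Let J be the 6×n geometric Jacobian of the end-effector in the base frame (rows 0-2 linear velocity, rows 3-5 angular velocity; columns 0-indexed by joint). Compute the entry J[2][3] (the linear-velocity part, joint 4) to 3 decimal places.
0.750

axis z_3 = (0.7500,0.4330,0.5000); lever o_n−o_3 = (3.4486,2.9910,3.1651)
cross product → J_v[:, 3] = (-0.1250,-0.6495,0.7500)
J_ω[:, 3] = z_3
entry J[2][3] = 0.7500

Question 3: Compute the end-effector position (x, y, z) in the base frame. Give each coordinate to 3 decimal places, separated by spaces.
2.417 1.241 8.763

after link 1: o_1 = (-1.7321, -1.0000, 2.0000)
after link 2: o_2 = (-1.5311, -4.3481, 4.5981)
after link 3: o_3 = (-1.0311, -1.7500, 5.5981)
after link 4: o_4 = (-1.4796, 0.9910, 7.8971)
after link 5: o_5 = (2.4175, 1.2410, 8.7631)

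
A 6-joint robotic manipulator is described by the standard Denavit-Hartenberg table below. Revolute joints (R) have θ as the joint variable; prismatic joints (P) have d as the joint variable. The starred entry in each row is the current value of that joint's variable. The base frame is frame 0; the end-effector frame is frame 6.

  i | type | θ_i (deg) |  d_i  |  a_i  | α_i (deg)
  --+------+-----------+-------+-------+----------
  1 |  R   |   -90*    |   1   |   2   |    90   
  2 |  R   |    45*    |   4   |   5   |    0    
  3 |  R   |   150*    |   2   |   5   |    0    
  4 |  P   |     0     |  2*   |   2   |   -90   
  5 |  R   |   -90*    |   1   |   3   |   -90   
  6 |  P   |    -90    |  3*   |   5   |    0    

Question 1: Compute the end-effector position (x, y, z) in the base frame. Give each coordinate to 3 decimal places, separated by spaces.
-11.000 2.571 -3.848

after link 1: o_1 = (0.0000, -2.0000, 1.0000)
after link 2: o_2 = (-4.0000, -5.5355, 4.5355)
after link 3: o_3 = (-6.0000, -0.7059, 3.2414)
after link 4: o_4 = (-8.0000, 1.2259, 2.7238)
after link 5: o_5 = (-11.0000, 0.9671, 1.7579)
after link 6: o_6 = (-11.0000, 2.5708, -3.8482)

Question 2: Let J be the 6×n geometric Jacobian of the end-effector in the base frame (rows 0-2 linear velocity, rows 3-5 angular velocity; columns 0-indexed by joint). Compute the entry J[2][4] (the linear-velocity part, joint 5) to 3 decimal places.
-0.776

axis z_4 = (-0.0000,-0.2588,-0.9659); lever o_n−o_4 = (-3.0000,1.3449,-6.5720)
cross product → J_v[:, 4] = (3.0000,2.8978,-0.7765)
J_ω[:, 4] = z_4
entry J[2][4] = -0.7765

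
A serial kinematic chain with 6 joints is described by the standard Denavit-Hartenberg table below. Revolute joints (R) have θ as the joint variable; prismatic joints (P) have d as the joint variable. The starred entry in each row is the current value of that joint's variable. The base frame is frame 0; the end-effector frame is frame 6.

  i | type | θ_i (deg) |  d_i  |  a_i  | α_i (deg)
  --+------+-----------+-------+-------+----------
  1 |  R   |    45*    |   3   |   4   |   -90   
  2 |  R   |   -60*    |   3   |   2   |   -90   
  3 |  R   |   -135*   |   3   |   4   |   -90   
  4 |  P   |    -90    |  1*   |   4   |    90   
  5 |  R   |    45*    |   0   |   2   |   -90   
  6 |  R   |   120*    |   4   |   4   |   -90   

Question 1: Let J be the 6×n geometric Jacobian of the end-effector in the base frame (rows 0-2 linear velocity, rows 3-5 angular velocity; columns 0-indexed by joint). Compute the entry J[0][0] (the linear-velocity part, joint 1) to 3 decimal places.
-12.949

axis z_0 = ẑ; lever o_n−o_0 = (-2.5864,12.9488,0.4199)
cross product → J_v[:, 0] = (-12.9488,-2.5864,0.0000)
J_ω[:, 0] = z_0
entry J[0][0] = -12.9488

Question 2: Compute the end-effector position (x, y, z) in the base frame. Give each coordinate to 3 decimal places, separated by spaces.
-2.586 12.949 0.420

after link 1: o_1 = (2.8284, 2.8284, 3.0000)
after link 2: o_2 = (1.4142, 5.6569, 4.7321)
after link 3: o_3 = (0.2513, 8.4940, 0.7826)
after link 4: o_4 = (2.4508, 11.6935, -0.6051)
after link 5: o_5 = (2.9633, 13.6201, -0.4461)
after link 6: o_6 = (-2.5864, 12.9488, 0.4199)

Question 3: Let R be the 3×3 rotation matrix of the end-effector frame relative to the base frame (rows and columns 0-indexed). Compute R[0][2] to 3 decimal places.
0.153

End-effector z-axis (col 2 of R) = (0.1531,-0.9593,0.2374)
R[0][2] = 0.1531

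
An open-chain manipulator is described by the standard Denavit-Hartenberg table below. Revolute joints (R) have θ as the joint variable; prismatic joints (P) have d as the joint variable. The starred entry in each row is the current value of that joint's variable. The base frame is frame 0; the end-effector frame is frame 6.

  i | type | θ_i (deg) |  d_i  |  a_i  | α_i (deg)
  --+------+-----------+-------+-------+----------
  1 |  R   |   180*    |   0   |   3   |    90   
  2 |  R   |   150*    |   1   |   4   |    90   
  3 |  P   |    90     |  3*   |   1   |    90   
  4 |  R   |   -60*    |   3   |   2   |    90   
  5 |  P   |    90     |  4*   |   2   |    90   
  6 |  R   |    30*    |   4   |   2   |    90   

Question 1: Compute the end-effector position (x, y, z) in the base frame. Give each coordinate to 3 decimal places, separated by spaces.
8.642 0.670 1.299

after link 1: o_1 = (-3.0000, 0.0000, 0.0000)
after link 2: o_2 = (0.4641, 1.0000, 2.0000)
after link 3: o_3 = (-1.0359, 2.0000, 4.5981)
after link 4: o_4 = (2.4282, 3.0000, 4.5981)
after link 5: o_5 = (5.1603, -0.4641, 3.8660)
after link 6: o_6 = (8.6423, 0.6699, 1.2990)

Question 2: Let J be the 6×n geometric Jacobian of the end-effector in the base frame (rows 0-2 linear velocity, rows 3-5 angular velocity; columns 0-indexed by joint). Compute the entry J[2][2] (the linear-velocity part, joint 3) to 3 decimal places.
0.866

prismatic axis z_2 = (-0.5000,0.0000,0.8660)
J_v[:, 2] = z_2; J_ω[:, 2] = (0,0,0)
entry J[2][2] = 0.8660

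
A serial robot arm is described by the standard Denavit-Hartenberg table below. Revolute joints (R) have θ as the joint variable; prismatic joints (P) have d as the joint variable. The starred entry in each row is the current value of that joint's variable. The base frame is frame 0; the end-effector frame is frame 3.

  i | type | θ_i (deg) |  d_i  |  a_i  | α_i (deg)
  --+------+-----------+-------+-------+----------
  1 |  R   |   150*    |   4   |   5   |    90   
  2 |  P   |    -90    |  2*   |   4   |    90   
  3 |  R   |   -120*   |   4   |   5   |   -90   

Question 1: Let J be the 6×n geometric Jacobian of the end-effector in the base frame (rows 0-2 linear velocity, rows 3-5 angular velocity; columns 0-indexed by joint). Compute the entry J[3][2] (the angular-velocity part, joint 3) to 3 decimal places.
0.866

axis z_2 = (0.8660,-0.5000,-0.0000); lever o_n−o_2 = (1.2990,-5.7500,2.5000)
cross product → J_v[:, 2] = (-1.2500,-2.1651,-4.3301)
J_ω[:, 2] = z_2
entry J[3][2] = 0.8660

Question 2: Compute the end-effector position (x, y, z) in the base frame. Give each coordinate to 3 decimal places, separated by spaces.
after link 1: o_1 = (-4.3301, 2.5000, 4.0000)
after link 2: o_2 = (-3.3301, 4.2321, 0.0000)
after link 3: o_3 = (-2.0311, -1.5179, 2.5000)

-2.031 -1.518 2.500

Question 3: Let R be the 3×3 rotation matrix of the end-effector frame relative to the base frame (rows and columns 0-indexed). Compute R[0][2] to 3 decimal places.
End-effector z-axis (col 2 of R) = (-0.2500,-0.4330,-0.8660)
R[0][2] = -0.2500

-0.250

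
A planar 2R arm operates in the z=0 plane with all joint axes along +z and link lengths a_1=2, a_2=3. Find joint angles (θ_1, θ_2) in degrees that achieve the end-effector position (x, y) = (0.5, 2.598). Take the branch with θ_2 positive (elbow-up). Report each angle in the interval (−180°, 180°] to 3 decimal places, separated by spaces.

cos θ_2 = (6.9996−2²−3²)/(2·2·3) = -0.5000; θ_2 = 120.0022° (elbow-up)
β = atan2(2.5980,0.5000) = 79.1063°; ψ = atan2(2.5980,0.4999) = 79.1085°
θ_1 = β − ψ = -0.0022°

-0.002 120.002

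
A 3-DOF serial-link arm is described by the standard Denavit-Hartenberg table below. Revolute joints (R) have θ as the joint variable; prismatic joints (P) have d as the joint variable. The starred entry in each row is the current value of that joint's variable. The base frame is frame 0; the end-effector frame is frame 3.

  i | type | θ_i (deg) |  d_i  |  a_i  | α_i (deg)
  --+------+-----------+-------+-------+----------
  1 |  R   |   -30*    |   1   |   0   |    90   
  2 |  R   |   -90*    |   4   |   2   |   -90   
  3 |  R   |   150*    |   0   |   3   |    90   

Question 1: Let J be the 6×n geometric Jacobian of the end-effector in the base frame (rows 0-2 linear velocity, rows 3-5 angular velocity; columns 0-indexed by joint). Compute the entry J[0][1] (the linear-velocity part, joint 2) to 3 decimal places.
-0.518

axis z_1 = (-0.5000,-0.8660,0.0000); lever o_n−o_1 = (-1.2500,-2.1651,0.5981)
cross product → J_v[:, 1] = (-0.5179,0.2990,-0.0000)
J_ω[:, 1] = z_1
entry J[0][1] = -0.5179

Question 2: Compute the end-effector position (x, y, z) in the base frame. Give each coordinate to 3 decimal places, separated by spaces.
-1.250 -2.165 1.598

after link 1: o_1 = (0.0000, 0.0000, 1.0000)
after link 2: o_2 = (-2.0000, -3.4641, -1.0000)
after link 3: o_3 = (-1.2500, -2.1651, 1.5981)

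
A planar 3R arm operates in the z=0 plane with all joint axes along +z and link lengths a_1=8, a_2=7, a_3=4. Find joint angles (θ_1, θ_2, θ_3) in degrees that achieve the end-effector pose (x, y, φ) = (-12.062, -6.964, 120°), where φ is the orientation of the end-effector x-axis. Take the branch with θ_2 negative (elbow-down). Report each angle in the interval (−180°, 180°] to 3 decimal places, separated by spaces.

-119.997 -30.006 -89.997

wrist centre = target − a_3·(cos φ, sin φ) = (-10.0620, -10.4281)
cos θ_2 = (209.9891−8²−7²)/(2·8·7) = 0.8660; θ_2 = -30.0058° (elbow-down)
β = atan2(-10.4281,-10.0620) = -133.9764°; ψ = atan2(-3.5006,14.0618) = -13.9793°
θ_1 = β − ψ = -119.9971°
θ_3 = φ − θ_1 − θ_2 = -89.9971° (wrapped to (-180°,180°])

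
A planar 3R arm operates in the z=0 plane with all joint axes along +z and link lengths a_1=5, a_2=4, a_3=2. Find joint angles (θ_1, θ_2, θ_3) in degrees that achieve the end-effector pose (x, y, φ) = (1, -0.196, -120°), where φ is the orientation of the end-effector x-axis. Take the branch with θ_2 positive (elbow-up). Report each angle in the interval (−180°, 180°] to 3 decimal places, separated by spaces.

wrist centre = target − a_3·(cos φ, sin φ) = (2.0000, 1.5361)
cos θ_2 = (6.3595−5²−4²)/(2·5·4) = -0.8660; θ_2 = 149.9987° (elbow-up)
β = atan2(1.5361,2.0000) = 37.5252°; ψ = atan2(2.0001,1.5359) = 52.4778°
θ_1 = β − ψ = -14.9527°
θ_3 = φ − θ_1 − θ_2 = 104.9540° (wrapped to (-180°,180°])

-14.953 149.999 104.954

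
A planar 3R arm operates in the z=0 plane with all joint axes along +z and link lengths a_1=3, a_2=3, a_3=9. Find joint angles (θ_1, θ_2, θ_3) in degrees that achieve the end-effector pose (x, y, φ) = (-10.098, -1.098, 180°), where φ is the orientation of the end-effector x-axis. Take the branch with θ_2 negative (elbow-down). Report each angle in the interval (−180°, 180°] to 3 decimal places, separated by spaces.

-59.999 -150.002 30.001

wrist centre = target − a_3·(cos φ, sin φ) = (-1.0980, -1.0980)
cos θ_2 = (2.4112−3²−3²)/(2·3·3) = -0.8660; θ_2 = -150.0021° (elbow-down)
β = atan2(-1.0980,-1.0980) = -135.0000°; ψ = atan2(-1.4999,0.4019) = -75.0011°
θ_1 = β − ψ = -59.9989°
θ_3 = φ − θ_1 − θ_2 = 30.0011° (wrapped to (-180°,180°])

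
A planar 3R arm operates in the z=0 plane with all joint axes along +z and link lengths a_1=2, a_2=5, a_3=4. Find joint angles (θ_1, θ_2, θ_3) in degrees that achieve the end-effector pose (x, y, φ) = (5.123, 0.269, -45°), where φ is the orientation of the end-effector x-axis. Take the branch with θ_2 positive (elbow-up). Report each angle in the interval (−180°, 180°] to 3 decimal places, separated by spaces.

wrist centre = target − a_3·(cos φ, sin φ) = (2.2946, 3.0974)
cos θ_2 = (14.8591−2²−5²)/(2·2·5) = -0.7070; θ_2 = 134.9949° (elbow-up)
β = atan2(3.0974,2.2946) = 53.4690°; ψ = atan2(3.5358,-1.5352) = 113.4699°
θ_1 = β − ψ = -60.0009°
θ_3 = φ − θ_1 − θ_2 = -119.9940° (wrapped to (-180°,180°])

-60.001 134.995 -119.994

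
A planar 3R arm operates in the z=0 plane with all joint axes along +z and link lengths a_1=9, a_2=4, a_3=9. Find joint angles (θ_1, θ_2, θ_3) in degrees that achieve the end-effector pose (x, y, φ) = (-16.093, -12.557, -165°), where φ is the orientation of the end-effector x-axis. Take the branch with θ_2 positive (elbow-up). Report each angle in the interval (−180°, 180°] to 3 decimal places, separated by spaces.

wrist centre = target − a_3·(cos φ, sin φ) = (-7.3997, -10.2276)
cos θ_2 = (159.3595−9²−4²)/(2·9·4) = 0.8661; θ_2 = 29.9910° (elbow-up)
β = atan2(-10.2276,-7.3997) = -125.8857°; ψ = atan2(1.9995,12.4644) = 9.1134°
θ_1 = β − ψ = -134.9990°
θ_3 = φ − θ_1 − θ_2 = -59.9920° (wrapped to (-180°,180°])

-134.999 29.991 -59.992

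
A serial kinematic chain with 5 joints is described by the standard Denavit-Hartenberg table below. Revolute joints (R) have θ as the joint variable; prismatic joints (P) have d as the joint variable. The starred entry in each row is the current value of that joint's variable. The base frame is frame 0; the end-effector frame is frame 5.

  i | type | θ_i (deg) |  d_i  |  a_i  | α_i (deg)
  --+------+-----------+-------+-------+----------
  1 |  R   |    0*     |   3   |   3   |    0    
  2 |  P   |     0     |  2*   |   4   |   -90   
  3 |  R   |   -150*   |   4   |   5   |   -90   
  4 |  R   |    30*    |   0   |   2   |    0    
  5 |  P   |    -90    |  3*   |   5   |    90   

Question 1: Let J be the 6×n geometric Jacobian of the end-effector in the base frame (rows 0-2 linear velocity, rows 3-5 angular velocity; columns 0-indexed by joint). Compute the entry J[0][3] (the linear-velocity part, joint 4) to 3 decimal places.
axis z_3 = (0.5000,0.0000,0.8660); lever o_n−o_3 = (-2.1651,3.3301,4.7141)
cross product → J_v[:, 3] = (-2.8840,-4.2321,1.6651)
J_ω[:, 3] = z_3
entry J[0][3] = -2.8840

-2.884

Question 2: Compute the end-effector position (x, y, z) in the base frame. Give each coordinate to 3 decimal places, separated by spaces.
after link 1: o_1 = (3.0000, 0.0000, 3.0000)
after link 2: o_2 = (7.0000, 0.0000, 5.0000)
after link 3: o_3 = (2.6699, 4.0000, 7.5000)
after link 4: o_4 = (1.1699, 3.0000, 8.3660)
after link 5: o_5 = (0.5048, 7.3301, 12.2141)

0.505 7.330 12.214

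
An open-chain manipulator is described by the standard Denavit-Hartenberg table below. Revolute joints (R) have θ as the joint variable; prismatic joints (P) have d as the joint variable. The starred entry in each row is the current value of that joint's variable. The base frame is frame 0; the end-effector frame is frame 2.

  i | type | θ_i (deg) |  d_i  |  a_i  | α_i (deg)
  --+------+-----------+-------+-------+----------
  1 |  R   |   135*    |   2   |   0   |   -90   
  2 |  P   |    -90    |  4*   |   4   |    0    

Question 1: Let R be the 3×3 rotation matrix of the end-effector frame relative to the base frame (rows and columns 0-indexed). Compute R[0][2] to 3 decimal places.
-0.707

End-effector z-axis (col 2 of R) = (-0.7071,-0.7071,0.0000)
R[0][2] = -0.7071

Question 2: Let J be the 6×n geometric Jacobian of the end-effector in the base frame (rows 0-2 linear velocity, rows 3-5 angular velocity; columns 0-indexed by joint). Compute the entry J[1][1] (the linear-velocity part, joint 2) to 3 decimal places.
prismatic axis z_1 = (-0.7071,-0.7071,0.0000)
J_v[:, 1] = z_1; J_ω[:, 1] = (0,0,0)
entry J[1][1] = -0.7071

-0.707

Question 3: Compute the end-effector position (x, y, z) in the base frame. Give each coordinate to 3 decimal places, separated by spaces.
-2.828 -2.828 6.000

after link 1: o_1 = (0.0000, 0.0000, 2.0000)
after link 2: o_2 = (-2.8284, -2.8284, 6.0000)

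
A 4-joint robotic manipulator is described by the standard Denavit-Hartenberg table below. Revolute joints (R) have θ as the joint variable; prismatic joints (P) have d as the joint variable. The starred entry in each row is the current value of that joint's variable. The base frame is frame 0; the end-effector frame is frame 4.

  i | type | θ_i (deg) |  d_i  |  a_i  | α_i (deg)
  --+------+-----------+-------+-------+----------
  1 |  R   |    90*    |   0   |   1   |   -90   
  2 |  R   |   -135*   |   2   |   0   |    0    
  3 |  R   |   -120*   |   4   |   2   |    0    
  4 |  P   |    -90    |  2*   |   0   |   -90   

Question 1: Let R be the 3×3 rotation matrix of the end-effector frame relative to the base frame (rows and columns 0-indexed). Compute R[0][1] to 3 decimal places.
1.000

End-effector y-axis (col 1 of R) = (1.0000,-0.0000,-0.0000)
R[0][1] = 1.0000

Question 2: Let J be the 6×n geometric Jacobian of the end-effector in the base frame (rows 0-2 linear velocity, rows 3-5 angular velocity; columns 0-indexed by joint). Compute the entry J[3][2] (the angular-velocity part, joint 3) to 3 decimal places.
-1.000

axis z_2 = (-1.0000,0.0000,0.0000); lever o_n−o_2 = (-6.0000,-0.5176,-1.9319)
cross product → J_v[:, 2] = (-0.0000,-1.9319,0.5176)
J_ω[:, 2] = z_2
entry J[3][2] = -1.0000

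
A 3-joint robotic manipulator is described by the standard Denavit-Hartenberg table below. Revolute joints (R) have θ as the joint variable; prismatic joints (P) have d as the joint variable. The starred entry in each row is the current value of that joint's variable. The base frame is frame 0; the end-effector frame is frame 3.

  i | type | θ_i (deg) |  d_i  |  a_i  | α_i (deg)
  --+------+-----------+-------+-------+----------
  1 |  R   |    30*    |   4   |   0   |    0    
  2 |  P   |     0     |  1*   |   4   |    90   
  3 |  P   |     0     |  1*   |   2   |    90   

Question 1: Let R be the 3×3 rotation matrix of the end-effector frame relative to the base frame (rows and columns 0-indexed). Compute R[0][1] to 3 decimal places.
0.500

End-effector y-axis (col 1 of R) = (0.5000,-0.8660,0.0000)
R[0][1] = 0.5000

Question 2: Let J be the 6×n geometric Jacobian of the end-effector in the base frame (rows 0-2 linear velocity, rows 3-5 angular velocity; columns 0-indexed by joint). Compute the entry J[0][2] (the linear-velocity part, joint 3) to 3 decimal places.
prismatic axis z_2 = (0.5000,-0.8660,0.0000)
J_v[:, 2] = z_2; J_ω[:, 2] = (0,0,0)
entry J[0][2] = 0.5000

0.500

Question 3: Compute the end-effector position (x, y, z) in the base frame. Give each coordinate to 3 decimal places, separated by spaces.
5.696 2.134 5.000

after link 1: o_1 = (0.0000, 0.0000, 4.0000)
after link 2: o_2 = (3.4641, 2.0000, 5.0000)
after link 3: o_3 = (5.6962, 2.1340, 5.0000)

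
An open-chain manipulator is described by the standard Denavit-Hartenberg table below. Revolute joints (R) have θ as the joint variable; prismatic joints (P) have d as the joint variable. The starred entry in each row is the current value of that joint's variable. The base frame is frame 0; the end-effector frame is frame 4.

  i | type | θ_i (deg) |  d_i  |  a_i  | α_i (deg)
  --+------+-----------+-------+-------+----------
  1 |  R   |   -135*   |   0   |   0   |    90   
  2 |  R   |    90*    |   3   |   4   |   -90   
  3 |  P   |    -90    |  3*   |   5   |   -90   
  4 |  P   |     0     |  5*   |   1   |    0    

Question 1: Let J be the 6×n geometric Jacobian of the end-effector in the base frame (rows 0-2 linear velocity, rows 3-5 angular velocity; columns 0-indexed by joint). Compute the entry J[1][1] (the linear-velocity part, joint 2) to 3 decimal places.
axis z_1 = (-0.7071,0.7071,0.0000); lever o_n−o_1 = (-4.2426,8.4853,9.0000)
cross product → J_v[:, 1] = (6.3640,6.3640,-3.0000)
J_ω[:, 1] = z_1
entry J[1][1] = 6.3640

6.364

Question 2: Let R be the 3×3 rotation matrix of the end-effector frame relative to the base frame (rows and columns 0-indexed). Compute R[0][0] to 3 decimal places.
-0.707

End-effector x-axis (col 0 of R) = (-0.7071,0.7071,0.0000)
R[0][0] = -0.7071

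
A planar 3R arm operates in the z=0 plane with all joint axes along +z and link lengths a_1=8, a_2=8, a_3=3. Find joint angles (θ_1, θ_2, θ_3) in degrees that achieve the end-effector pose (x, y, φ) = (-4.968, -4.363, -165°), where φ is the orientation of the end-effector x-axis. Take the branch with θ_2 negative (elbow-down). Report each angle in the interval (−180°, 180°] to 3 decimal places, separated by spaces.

-44.995 -150.000 29.994

wrist centre = target − a_3·(cos φ, sin φ) = (-2.0702, -3.5865)
cos θ_2 = (17.1491−8²−8²)/(2·8·8) = -0.8660; θ_2 = -149.9997° (elbow-down)
β = atan2(-3.5865,-2.0702) = -119.9944°; ψ = atan2(-4.0000,1.0718) = -74.9998°
θ_1 = β − ψ = -44.9945°
θ_3 = φ − θ_1 − θ_2 = 29.9942° (wrapped to (-180°,180°])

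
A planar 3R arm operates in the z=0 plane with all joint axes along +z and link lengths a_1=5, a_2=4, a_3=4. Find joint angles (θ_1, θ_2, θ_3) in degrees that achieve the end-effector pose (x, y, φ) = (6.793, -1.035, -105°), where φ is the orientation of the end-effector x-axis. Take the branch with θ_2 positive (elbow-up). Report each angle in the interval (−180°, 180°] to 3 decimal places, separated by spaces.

0.001 45.002 -150.003

wrist centre = target − a_3·(cos φ, sin φ) = (7.8283, 2.8287)
cos θ_2 = (69.2835−5²−4²)/(2·5·4) = 0.7071; θ_2 = 45.0016° (elbow-up)
β = atan2(2.8287,7.8283) = 19.8670°; ψ = atan2(2.8285,7.8283) = 19.8656°
θ_1 = β − ψ = 0.0014°
θ_3 = φ − θ_1 − θ_2 = -150.0031° (wrapped to (-180°,180°])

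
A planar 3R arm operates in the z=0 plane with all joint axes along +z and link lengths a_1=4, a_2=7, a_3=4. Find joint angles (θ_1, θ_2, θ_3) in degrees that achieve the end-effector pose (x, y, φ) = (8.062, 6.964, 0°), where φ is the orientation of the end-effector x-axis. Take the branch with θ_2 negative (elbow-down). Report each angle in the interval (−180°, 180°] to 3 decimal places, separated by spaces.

wrist centre = target − a_3·(cos φ, sin φ) = (4.0620, 6.9640)
cos θ_2 = (64.9971−4²−7²)/(2·4·7) = -0.0001; θ_2 = -90.0029° (elbow-down)
β = atan2(6.9640,4.0620) = 59.7456°; ψ = atan2(-7.0000,3.9996) = -60.2573°
θ_1 = β − ψ = 120.0029°
θ_3 = φ − θ_1 − θ_2 = -30.0000° (wrapped to (-180°,180°])

120.003 -90.003 -30.000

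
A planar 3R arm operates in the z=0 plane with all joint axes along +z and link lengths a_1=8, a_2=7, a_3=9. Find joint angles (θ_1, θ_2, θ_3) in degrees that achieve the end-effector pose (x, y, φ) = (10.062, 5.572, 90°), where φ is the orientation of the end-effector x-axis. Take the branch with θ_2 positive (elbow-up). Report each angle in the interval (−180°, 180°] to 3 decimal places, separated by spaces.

wrist centre = target − a_3·(cos φ, sin φ) = (10.0620, -3.4280)
cos θ_2 = (112.9950−8²−7²)/(2·8·7) = -0.0000; θ_2 = 90.0025° (elbow-up)
β = atan2(-3.4280,10.0620) = -18.8133°; ψ = atan2(7.0000,7.9997) = 41.1870°
θ_1 = β − ψ = -60.0004°
θ_3 = φ − θ_1 − θ_2 = 59.9978° (wrapped to (-180°,180°])

-60.000 90.003 59.998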